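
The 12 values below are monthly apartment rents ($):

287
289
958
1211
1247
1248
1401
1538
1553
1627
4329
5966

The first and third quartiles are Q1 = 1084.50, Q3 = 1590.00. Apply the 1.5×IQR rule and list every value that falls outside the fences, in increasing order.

IQR = Q3 − Q1 = 1590.00 − 1084.50 = 505.50.
Lower fence = Q1 − 1.5·IQR = 1084.50 − 758.25 = 326.25.
Upper fence = Q3 + 1.5·IQR = 1590.00 + 758.25 = 2348.25.
287 < 326.25 → outlier.
289 < 326.25 → outlier.
4329 > 2348.25 → outlier.
5966 > 2348.25 → outlier.
All remaining values lie within [326.25, 2348.25].

287, 289, 4329, 5966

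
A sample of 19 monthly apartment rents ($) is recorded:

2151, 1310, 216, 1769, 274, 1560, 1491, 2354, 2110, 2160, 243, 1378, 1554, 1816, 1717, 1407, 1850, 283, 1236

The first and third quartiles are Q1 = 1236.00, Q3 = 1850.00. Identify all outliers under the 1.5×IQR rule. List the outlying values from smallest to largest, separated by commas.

IQR = Q3 − Q1 = 1850.00 − 1236.00 = 614.00.
Lower fence = Q1 − 1.5·IQR = 1236.00 − 921.00 = 315.00.
Upper fence = Q3 + 1.5·IQR = 1850.00 + 921.00 = 2771.00.
216 < 315.00 → outlier.
243 < 315.00 → outlier.
274 < 315.00 → outlier.
283 < 315.00 → outlier.
All remaining values lie within [315.00, 2771.00].

216, 243, 274, 283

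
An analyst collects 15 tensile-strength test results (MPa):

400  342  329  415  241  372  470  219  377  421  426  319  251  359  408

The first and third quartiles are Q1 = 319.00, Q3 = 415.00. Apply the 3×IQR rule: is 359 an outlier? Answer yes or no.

IQR = Q3 − Q1 = 415.00 − 319.00 = 96.00.
Lower fence = Q1 − 3·IQR = 319.00 − 288.00 = 31.00.
Upper fence = Q3 + 3·IQR = 415.00 + 288.00 = 703.00.
359 lies within [31.00, 703.00].

no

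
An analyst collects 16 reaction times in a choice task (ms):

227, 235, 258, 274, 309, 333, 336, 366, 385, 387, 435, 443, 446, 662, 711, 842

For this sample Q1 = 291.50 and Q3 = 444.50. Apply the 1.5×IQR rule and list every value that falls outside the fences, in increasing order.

711, 842

IQR = Q3 − Q1 = 444.50 − 291.50 = 153.00.
Lower fence = Q1 − 1.5·IQR = 291.50 − 229.50 = 62.00.
Upper fence = Q3 + 1.5·IQR = 444.50 + 229.50 = 674.00.
711 > 674.00 → outlier.
842 > 674.00 → outlier.
All remaining values lie within [62.00, 674.00].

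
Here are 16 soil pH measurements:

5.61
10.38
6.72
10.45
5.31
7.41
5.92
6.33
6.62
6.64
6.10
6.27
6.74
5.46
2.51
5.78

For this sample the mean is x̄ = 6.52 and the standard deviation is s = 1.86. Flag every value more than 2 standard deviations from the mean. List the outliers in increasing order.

2.51, 10.38, 10.45

Cutoffs at x̄ ± 2s: 6.52 ± 2·1.86 = [2.80, 10.24].
2.51: z = -2.16, |z| > 2 → outlier.
10.38: z = 2.08, |z| > 2 → outlier.
10.45: z = 2.11, |z| > 2 → outlier.
Every other value lies within [2.80, 10.24].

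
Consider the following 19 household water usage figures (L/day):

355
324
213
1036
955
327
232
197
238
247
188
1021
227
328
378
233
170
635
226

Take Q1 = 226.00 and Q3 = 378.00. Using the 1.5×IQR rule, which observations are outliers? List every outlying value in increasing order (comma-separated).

IQR = Q3 − Q1 = 378.00 − 226.00 = 152.00.
Lower fence = Q1 − 1.5·IQR = 226.00 − 228.00 = -2.00.
Upper fence = Q3 + 1.5·IQR = 378.00 + 228.00 = 606.00.
635 > 606.00 → outlier.
955 > 606.00 → outlier.
1021 > 606.00 → outlier.
1036 > 606.00 → outlier.
All remaining values lie within [-2.00, 606.00].

635, 955, 1021, 1036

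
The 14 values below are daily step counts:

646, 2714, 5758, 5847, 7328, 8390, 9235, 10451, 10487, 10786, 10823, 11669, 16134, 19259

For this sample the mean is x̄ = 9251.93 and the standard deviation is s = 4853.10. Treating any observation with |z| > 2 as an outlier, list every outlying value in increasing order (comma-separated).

Cutoffs at x̄ ± 2s: 9251.93 ± 2·4853.10 = [-454.27, 18958.13].
19259: z = 2.06, |z| > 2 → outlier.
Every other value lies within [-454.27, 18958.13].

19259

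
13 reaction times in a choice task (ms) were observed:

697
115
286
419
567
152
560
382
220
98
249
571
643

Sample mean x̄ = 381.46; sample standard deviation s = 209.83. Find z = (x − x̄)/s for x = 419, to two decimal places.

z = (419 − 381.46) / 209.83 = 0.18.

0.18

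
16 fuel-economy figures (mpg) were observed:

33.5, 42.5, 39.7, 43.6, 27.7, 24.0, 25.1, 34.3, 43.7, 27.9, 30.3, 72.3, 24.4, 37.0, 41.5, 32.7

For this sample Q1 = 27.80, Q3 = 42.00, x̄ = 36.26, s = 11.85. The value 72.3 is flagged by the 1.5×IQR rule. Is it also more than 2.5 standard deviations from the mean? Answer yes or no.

z = (72.3 − 36.26) / 11.85 = 3.04.
|z| = 3.04 > 2.5.

yes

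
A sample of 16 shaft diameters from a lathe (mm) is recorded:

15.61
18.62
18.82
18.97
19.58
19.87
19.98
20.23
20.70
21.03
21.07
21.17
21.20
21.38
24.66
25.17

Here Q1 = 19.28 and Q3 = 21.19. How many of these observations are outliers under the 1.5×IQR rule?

IQR = 1.91; fences at 19.28 − 2.865 = 16.415 and 21.19 + 2.865 = 24.055.
Outside the cutoffs: 15.61, 24.66, 25.17.

3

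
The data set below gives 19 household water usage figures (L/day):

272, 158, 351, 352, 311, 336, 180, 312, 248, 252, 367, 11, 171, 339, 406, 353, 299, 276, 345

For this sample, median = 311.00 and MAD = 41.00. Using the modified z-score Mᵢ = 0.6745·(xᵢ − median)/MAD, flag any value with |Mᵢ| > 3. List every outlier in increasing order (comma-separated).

|Mᵢ| > 3 ⇔ |xᵢ − 311.00| > 3·41.00/0.6745 = 182.36.
So outliers lie outside [128.64, 493.36].
11: M = -4.94 → outlier.

11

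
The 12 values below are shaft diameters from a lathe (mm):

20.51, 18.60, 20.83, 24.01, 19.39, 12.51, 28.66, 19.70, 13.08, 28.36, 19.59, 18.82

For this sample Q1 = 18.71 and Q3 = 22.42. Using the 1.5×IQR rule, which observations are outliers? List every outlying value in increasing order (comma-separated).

12.51, 13.08, 28.36, 28.66

IQR = Q3 − Q1 = 22.42 − 18.71 = 3.71.
Lower fence = Q1 − 1.5·IQR = 18.71 − 5.565 = 13.145.
Upper fence = Q3 + 1.5·IQR = 22.42 + 5.565 = 27.985.
12.51 < 13.145 → outlier.
13.08 < 13.145 → outlier.
28.36 > 27.985 → outlier.
28.66 > 27.985 → outlier.
All remaining values lie within [13.145, 27.985].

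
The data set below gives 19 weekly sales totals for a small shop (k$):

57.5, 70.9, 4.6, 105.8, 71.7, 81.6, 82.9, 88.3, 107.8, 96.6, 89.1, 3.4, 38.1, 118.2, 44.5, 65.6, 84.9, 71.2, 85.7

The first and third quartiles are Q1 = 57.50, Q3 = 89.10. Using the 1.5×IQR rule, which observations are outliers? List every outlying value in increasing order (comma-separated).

IQR = Q3 − Q1 = 89.10 − 57.50 = 31.60.
Lower fence = Q1 − 1.5·IQR = 57.50 − 47.40 = 10.10.
Upper fence = Q3 + 1.5·IQR = 89.10 + 47.40 = 136.50.
3.4 < 10.10 → outlier.
4.6 < 10.10 → outlier.
All remaining values lie within [10.10, 136.50].

3.4, 4.6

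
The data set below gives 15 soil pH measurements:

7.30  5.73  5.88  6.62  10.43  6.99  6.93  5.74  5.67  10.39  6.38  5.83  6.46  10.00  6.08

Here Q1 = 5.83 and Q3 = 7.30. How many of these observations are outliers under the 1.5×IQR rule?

3

IQR = 1.47; fences at 5.83 − 2.205 = 3.625 and 7.30 + 2.205 = 9.505.
Outside the cutoffs: 10.00, 10.39, 10.43.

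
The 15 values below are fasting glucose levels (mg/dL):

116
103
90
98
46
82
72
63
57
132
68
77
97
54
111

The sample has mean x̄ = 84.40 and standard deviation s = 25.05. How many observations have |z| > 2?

Cutoffs: x̄ ± 2s = [34.30, 134.50].
Every value lies within the cutoffs.

0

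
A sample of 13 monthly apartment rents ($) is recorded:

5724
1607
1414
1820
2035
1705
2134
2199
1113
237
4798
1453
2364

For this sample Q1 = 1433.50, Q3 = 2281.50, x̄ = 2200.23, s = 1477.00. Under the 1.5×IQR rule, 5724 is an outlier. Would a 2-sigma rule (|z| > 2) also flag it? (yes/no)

yes

z = (5724 − 2200.23) / 1477.00 = 2.39.
|z| = 2.39 > 2.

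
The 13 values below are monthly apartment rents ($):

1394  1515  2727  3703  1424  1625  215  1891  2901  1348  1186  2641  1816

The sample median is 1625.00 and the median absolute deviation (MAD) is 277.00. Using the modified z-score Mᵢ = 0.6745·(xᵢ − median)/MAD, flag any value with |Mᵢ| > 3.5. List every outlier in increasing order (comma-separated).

|Mᵢ| > 3.5 ⇔ |xᵢ − 1625.00| > 3.5·277.00/0.6745 = 1437.36.
So outliers lie outside [187.64, 3062.36].
3703: M = 5.06 → outlier.

3703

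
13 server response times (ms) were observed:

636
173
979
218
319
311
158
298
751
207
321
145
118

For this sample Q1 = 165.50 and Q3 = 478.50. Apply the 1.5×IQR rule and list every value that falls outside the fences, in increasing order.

IQR = Q3 − Q1 = 478.50 − 165.50 = 313.00.
Lower fence = Q1 − 1.5·IQR = 165.50 − 469.50 = -304.00.
Upper fence = Q3 + 1.5·IQR = 478.50 + 469.50 = 948.00.
979 > 948.00 → outlier.
All remaining values lie within [-304.00, 948.00].

979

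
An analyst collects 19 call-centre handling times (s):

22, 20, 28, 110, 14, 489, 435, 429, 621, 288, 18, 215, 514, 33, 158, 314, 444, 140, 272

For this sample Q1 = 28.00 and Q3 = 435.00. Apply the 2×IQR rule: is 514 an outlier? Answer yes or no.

no

IQR = Q3 − Q1 = 435.00 − 28.00 = 407.00.
Lower fence = Q1 − 2·IQR = 28.00 − 814.00 = -786.00.
Upper fence = Q3 + 2·IQR = 435.00 + 814.00 = 1249.00.
514 lies within [-786.00, 1249.00].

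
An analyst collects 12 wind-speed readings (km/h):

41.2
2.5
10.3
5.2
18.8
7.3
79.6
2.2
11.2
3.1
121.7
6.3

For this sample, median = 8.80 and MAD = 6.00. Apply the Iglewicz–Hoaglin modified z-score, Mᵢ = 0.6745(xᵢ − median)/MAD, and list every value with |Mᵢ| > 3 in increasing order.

|Mᵢ| > 3 ⇔ |xᵢ − 8.80| > 3·6.00/0.6745 = 26.69.
So outliers lie outside [-17.89, 35.49].
41.2: M = 3.64 → outlier.
79.6: M = 7.96 → outlier.
121.7: M = 12.69 → outlier.

41.2, 79.6, 121.7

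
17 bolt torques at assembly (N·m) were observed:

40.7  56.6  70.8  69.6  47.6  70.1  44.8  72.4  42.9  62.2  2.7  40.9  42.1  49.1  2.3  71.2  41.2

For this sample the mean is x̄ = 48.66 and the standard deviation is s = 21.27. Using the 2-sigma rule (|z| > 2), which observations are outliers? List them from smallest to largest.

Cutoffs at x̄ ± 2s: 48.66 ± 2·21.27 = [6.12, 91.20].
2.3: z = -2.18, |z| > 2 → outlier.
2.7: z = -2.16, |z| > 2 → outlier.
Every other value lies within [6.12, 91.20].

2.3, 2.7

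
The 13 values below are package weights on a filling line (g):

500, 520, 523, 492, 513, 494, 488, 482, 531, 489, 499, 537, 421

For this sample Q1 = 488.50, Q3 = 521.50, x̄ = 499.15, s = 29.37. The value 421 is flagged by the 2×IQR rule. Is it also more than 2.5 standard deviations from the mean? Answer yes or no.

z = (421 − 499.15) / 29.37 = -2.66.
|z| = 2.66 > 2.5.

yes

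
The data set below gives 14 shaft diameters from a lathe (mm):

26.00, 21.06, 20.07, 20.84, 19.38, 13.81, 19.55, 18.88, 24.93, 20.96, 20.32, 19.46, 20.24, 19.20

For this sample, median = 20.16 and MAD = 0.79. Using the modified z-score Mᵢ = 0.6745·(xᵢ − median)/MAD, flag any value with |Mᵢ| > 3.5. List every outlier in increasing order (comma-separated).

13.81, 24.93, 26.00

|Mᵢ| > 3.5 ⇔ |xᵢ − 20.16| > 3.5·0.79/0.6745 = 4.10.
So outliers lie outside [16.06, 24.26].
13.81: M = -5.42 → outlier.
24.93: M = 4.07 → outlier.
26.00: M = 4.99 → outlier.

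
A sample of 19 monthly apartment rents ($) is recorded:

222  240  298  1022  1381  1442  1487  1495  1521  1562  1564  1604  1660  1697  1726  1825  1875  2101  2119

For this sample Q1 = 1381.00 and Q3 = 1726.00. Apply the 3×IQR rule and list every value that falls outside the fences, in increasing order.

222, 240, 298

IQR = Q3 − Q1 = 1726.00 − 1381.00 = 345.00.
Lower fence = Q1 − 3·IQR = 1381.00 − 1035.00 = 346.00.
Upper fence = Q3 + 3·IQR = 1726.00 + 1035.00 = 2761.00.
222 < 346.00 → outlier.
240 < 346.00 → outlier.
298 < 346.00 → outlier.
All remaining values lie within [346.00, 2761.00].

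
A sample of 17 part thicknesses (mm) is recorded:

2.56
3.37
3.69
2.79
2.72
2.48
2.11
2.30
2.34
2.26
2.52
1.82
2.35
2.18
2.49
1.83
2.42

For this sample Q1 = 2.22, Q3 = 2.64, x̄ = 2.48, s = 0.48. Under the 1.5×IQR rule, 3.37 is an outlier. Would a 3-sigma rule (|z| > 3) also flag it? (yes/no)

z = (3.37 − 2.48) / 0.48 = 1.85.
|z| = 1.85 ≤ 3.

no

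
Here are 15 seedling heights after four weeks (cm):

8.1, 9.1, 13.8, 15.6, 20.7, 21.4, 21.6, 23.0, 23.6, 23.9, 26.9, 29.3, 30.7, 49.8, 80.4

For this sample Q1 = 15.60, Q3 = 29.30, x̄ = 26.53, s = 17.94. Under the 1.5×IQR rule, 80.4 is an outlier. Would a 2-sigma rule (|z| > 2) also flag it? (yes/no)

z = (80.4 − 26.53) / 17.94 = 3.00.
|z| = 3.00 > 2.

yes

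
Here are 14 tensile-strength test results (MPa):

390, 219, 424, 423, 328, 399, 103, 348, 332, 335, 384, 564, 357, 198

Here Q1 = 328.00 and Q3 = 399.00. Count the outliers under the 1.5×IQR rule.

4

IQR = 71.00; fences at 328.00 − 106.50 = 221.50 and 399.00 + 106.50 = 505.50.
Outside the cutoffs: 103, 198, 219, 564.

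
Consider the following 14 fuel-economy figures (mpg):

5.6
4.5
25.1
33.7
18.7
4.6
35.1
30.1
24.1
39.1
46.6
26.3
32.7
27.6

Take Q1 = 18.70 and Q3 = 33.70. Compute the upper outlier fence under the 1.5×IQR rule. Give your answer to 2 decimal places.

56.20

IQR = Q3 − Q1 = 33.70 − 18.70 = 15.00.
Lower fence = Q1 − 1.5·IQR = 18.70 − 22.50 = -3.80.
Upper fence = Q3 + 1.5·IQR = 33.70 + 22.50 = 56.20.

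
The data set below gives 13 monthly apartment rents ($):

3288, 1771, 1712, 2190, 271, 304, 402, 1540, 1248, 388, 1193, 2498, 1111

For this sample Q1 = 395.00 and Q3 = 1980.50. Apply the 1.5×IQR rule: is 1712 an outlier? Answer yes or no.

IQR = Q3 − Q1 = 1980.50 − 395.00 = 1585.50.
Lower fence = Q1 − 1.5·IQR = 395.00 − 2378.25 = -1983.25.
Upper fence = Q3 + 1.5·IQR = 1980.50 + 2378.25 = 4358.75.
1712 lies within [-1983.25, 4358.75].

no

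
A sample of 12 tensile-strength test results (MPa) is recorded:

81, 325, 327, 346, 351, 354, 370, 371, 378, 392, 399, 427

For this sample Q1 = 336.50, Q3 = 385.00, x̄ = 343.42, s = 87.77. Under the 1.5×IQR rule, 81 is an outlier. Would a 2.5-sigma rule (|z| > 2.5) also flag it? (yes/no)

yes

z = (81 − 343.42) / 87.77 = -2.99.
|z| = 2.99 > 2.5.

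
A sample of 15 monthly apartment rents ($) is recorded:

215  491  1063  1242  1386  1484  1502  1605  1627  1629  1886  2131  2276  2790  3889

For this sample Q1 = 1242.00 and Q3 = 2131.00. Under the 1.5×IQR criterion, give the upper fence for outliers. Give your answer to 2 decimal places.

3464.50

IQR = Q3 − Q1 = 2131.00 − 1242.00 = 889.00.
Lower fence = Q1 − 1.5·IQR = 1242.00 − 1333.50 = -91.50.
Upper fence = Q3 + 1.5·IQR = 2131.00 + 1333.50 = 3464.50.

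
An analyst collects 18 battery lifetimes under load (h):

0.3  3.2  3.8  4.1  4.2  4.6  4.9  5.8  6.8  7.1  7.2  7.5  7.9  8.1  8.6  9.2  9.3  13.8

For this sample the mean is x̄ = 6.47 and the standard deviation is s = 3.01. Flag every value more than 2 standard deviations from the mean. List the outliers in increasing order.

Cutoffs at x̄ ± 2s: 6.47 ± 2·3.01 = [0.45, 12.49].
0.3: z = -2.05, |z| > 2 → outlier.
13.8: z = 2.44, |z| > 2 → outlier.
Every other value lies within [0.45, 12.49].

0.3, 13.8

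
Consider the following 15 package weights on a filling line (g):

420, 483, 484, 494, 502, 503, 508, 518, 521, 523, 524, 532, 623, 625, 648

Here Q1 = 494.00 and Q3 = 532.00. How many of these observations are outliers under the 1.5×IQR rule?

4

IQR = 38.00; fences at 494.00 − 57.00 = 437.00 and 532.00 + 57.00 = 589.00.
Outside the cutoffs: 420, 623, 625, 648.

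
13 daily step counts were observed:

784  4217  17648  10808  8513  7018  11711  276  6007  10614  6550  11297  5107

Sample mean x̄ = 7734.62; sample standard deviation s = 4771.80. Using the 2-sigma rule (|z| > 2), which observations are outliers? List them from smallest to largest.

Cutoffs at x̄ ± 2s: 7734.62 ± 2·4771.80 = [-1808.98, 17278.22].
17648: z = 2.08, |z| > 2 → outlier.
Every other value lies within [-1808.98, 17278.22].

17648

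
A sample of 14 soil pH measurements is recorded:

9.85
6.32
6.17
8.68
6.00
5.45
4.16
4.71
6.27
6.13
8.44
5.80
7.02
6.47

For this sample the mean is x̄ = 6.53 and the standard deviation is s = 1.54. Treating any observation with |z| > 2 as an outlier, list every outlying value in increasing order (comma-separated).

9.85

Cutoffs at x̄ ± 2s: 6.53 ± 2·1.54 = [3.45, 9.61].
9.85: z = 2.16, |z| > 2 → outlier.
Every other value lies within [3.45, 9.61].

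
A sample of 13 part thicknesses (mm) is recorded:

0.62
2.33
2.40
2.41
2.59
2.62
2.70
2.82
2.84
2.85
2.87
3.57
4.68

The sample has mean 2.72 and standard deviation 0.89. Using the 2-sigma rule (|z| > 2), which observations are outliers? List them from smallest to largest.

0.62, 4.68

Cutoffs at x̄ ± 2s: 2.72 ± 2·0.89 = [0.94, 4.50].
0.62: z = -2.36, |z| > 2 → outlier.
4.68: z = 2.20, |z| > 2 → outlier.
Every other value lies within [0.94, 4.50].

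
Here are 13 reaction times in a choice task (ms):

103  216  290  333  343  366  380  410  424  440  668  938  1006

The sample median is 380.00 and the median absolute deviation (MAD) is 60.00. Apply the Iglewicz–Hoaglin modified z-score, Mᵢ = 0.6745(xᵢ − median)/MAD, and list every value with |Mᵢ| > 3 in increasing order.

103, 668, 938, 1006

|Mᵢ| > 3 ⇔ |xᵢ − 380.00| > 3·60.00/0.6745 = 266.86.
So outliers lie outside [113.14, 646.86].
103: M = -3.11 → outlier.
668: M = 3.24 → outlier.
938: M = 6.27 → outlier.
1006: M = 7.04 → outlier.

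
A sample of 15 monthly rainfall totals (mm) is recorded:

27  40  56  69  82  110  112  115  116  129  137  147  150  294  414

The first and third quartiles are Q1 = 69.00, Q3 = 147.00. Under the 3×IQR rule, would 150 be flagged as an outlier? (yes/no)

IQR = Q3 − Q1 = 147.00 − 69.00 = 78.00.
Lower fence = Q1 − 3·IQR = 69.00 − 234.00 = -165.00.
Upper fence = Q3 + 3·IQR = 147.00 + 234.00 = 381.00.
150 lies within [-165.00, 381.00].

no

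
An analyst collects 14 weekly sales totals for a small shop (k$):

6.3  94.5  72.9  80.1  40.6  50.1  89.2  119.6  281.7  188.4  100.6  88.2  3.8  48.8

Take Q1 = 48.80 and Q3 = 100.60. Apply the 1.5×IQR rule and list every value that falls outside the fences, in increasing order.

188.4, 281.7

IQR = Q3 − Q1 = 100.60 − 48.80 = 51.80.
Lower fence = Q1 − 1.5·IQR = 48.80 − 77.70 = -28.90.
Upper fence = Q3 + 1.5·IQR = 100.60 + 77.70 = 178.30.
188.4 > 178.30 → outlier.
281.7 > 178.30 → outlier.
All remaining values lie within [-28.90, 178.30].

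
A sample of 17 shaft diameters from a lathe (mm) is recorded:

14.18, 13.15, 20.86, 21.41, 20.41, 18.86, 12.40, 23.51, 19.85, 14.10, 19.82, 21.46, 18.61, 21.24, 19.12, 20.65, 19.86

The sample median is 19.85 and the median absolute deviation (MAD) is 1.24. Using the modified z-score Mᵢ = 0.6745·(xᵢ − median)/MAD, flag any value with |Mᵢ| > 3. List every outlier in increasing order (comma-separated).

|Mᵢ| > 3 ⇔ |xᵢ − 19.85| > 3·1.24/0.6745 = 5.52.
So outliers lie outside [14.33, 25.37].
12.40: M = -4.05 → outlier.
13.15: M = -3.64 → outlier.
14.10: M = -3.13 → outlier.
14.18: M = -3.08 → outlier.

12.40, 13.15, 14.10, 14.18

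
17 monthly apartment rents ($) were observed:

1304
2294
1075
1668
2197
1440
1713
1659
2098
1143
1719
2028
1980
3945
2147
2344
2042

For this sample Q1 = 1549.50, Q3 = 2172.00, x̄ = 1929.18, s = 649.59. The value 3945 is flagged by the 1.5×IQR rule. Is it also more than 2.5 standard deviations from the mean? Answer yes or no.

z = (3945 − 1929.18) / 649.59 = 3.10.
|z| = 3.10 > 2.5.

yes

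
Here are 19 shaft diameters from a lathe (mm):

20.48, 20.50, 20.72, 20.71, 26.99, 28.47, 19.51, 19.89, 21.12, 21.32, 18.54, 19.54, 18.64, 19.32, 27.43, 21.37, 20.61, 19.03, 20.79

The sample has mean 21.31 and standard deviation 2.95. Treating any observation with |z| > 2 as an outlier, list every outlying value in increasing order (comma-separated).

27.43, 28.47

Cutoffs at x̄ ± 2s: 21.31 ± 2·2.95 = [15.41, 27.21].
27.43: z = 2.07, |z| > 2 → outlier.
28.47: z = 2.43, |z| > 2 → outlier.
Every other value lies within [15.41, 27.21].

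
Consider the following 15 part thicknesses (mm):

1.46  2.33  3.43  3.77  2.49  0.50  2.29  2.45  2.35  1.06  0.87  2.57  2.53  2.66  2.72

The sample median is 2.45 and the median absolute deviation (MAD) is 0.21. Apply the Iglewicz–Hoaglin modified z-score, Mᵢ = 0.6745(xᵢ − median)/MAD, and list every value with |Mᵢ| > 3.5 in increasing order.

|Mᵢ| > 3.5 ⇔ |xᵢ − 2.45| > 3.5·0.21/0.6745 = 1.09.
So outliers lie outside [1.36, 3.54].
0.50: M = -6.26 → outlier.
0.87: M = -5.07 → outlier.
1.06: M = -4.46 → outlier.
3.77: M = 4.24 → outlier.

0.50, 0.87, 1.06, 3.77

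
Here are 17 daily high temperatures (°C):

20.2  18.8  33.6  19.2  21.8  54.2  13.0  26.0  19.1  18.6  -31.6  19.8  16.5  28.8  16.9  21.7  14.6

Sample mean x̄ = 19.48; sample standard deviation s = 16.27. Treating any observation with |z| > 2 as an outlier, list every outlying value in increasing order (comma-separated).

-31.6, 54.2

Cutoffs at x̄ ± 2s: 19.48 ± 2·16.27 = [-13.06, 52.02].
-31.6: z = -3.14, |z| > 2 → outlier.
54.2: z = 2.13, |z| > 2 → outlier.
Every other value lies within [-13.06, 52.02].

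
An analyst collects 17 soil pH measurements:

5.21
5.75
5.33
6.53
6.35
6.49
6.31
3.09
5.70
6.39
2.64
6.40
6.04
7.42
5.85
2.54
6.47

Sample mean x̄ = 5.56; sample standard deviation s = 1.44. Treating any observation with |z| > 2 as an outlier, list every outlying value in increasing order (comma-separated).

Cutoffs at x̄ ± 2s: 5.56 ± 2·1.44 = [2.68, 8.44].
2.54: z = -2.10, |z| > 2 → outlier.
2.64: z = -2.03, |z| > 2 → outlier.
Every other value lies within [2.68, 8.44].

2.54, 2.64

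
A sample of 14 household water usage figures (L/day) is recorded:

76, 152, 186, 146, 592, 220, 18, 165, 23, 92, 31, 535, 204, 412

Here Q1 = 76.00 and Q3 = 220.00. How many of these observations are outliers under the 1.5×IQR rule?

IQR = 144.00; fences at 76.00 − 216.00 = -140.00 and 220.00 + 216.00 = 436.00.
Outside the cutoffs: 535, 592.

2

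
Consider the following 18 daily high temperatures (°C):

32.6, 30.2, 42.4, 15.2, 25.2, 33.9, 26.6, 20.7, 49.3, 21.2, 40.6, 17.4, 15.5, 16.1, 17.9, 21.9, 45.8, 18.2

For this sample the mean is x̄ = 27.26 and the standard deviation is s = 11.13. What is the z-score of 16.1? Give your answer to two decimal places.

-1.00

z = (16.1 − 27.26) / 11.13 = -1.00.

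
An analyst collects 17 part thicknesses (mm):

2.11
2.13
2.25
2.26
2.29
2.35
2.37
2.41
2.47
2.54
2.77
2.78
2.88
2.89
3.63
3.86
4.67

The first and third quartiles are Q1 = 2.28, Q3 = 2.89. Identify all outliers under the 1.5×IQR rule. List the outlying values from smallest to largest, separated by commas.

IQR = Q3 − Q1 = 2.89 − 2.28 = 0.61.
Lower fence = Q1 − 1.5·IQR = 2.28 − 0.915 = 1.365.
Upper fence = Q3 + 1.5·IQR = 2.89 + 0.915 = 3.805.
3.86 > 3.805 → outlier.
4.67 > 3.805 → outlier.
All remaining values lie within [1.365, 3.805].

3.86, 4.67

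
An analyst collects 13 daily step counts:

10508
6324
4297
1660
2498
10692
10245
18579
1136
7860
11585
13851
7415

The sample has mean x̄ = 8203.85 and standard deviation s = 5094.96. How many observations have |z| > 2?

Cutoffs: x̄ ± 2s = [-1986.07, 18393.77].
Outside the cutoffs: 18579.

1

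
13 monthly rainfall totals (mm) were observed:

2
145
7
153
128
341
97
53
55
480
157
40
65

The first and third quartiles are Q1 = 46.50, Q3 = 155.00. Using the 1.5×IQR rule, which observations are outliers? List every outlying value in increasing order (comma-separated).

IQR = Q3 − Q1 = 155.00 − 46.50 = 108.50.
Lower fence = Q1 − 1.5·IQR = 46.50 − 162.75 = -116.25.
Upper fence = Q3 + 1.5·IQR = 155.00 + 162.75 = 317.75.
341 > 317.75 → outlier.
480 > 317.75 → outlier.
All remaining values lie within [-116.25, 317.75].

341, 480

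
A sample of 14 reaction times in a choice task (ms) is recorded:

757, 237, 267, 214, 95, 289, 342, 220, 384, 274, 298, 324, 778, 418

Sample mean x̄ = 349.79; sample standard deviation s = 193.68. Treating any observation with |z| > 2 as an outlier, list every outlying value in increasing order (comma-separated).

Cutoffs at x̄ ± 2s: 349.79 ± 2·193.68 = [-37.57, 737.15].
757: z = 2.10, |z| > 2 → outlier.
778: z = 2.21, |z| > 2 → outlier.
Every other value lies within [-37.57, 737.15].

757, 778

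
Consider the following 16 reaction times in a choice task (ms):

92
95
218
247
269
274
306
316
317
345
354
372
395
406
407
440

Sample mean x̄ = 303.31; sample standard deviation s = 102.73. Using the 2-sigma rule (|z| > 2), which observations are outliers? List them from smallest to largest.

Cutoffs at x̄ ± 2s: 303.31 ± 2·102.73 = [97.85, 508.77].
92: z = -2.06, |z| > 2 → outlier.
95: z = -2.03, |z| > 2 → outlier.
Every other value lies within [97.85, 508.77].

92, 95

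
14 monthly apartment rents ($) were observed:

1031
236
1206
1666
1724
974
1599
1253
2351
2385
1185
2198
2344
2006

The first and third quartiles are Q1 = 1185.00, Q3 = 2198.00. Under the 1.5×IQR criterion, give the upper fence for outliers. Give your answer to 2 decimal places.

3717.50

IQR = Q3 − Q1 = 2198.00 − 1185.00 = 1013.00.
Lower fence = Q1 − 1.5·IQR = 1185.00 − 1519.50 = -334.50.
Upper fence = Q3 + 1.5·IQR = 2198.00 + 1519.50 = 3717.50.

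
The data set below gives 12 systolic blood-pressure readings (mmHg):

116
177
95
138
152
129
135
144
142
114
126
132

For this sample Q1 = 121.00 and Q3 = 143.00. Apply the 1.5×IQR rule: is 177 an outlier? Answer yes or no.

IQR = Q3 − Q1 = 143.00 − 121.00 = 22.00.
Lower fence = Q1 − 1.5·IQR = 121.00 − 33.00 = 88.00.
Upper fence = Q3 + 1.5·IQR = 143.00 + 33.00 = 176.00.
177 lies above the upper fence.

yes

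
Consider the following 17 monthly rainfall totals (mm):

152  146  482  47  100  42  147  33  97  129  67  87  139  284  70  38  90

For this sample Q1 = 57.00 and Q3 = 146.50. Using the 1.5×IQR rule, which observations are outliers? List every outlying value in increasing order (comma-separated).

284, 482

IQR = Q3 − Q1 = 146.50 − 57.00 = 89.50.
Lower fence = Q1 − 1.5·IQR = 57.00 − 134.25 = -77.25.
Upper fence = Q3 + 1.5·IQR = 146.50 + 134.25 = 280.75.
284 > 280.75 → outlier.
482 > 280.75 → outlier.
All remaining values lie within [-77.25, 280.75].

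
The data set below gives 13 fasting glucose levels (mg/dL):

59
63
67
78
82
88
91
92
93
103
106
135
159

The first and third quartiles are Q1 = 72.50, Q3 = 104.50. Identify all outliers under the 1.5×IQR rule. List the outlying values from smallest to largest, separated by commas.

159

IQR = Q3 − Q1 = 104.50 − 72.50 = 32.00.
Lower fence = Q1 − 1.5·IQR = 72.50 − 48.00 = 24.50.
Upper fence = Q3 + 1.5·IQR = 104.50 + 48.00 = 152.50.
159 > 152.50 → outlier.
All remaining values lie within [24.50, 152.50].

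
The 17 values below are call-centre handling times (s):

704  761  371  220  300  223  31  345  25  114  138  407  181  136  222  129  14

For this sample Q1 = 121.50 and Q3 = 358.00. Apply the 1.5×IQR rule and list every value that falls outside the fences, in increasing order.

IQR = Q3 − Q1 = 358.00 − 121.50 = 236.50.
Lower fence = Q1 − 1.5·IQR = 121.50 − 354.75 = -233.25.
Upper fence = Q3 + 1.5·IQR = 358.00 + 354.75 = 712.75.
761 > 712.75 → outlier.
All remaining values lie within [-233.25, 712.75].

761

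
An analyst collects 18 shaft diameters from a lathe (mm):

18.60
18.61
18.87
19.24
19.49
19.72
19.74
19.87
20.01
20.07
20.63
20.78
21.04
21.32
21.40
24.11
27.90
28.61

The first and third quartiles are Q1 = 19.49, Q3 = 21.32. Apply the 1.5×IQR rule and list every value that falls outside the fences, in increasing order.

IQR = Q3 − Q1 = 21.32 − 19.49 = 1.83.
Lower fence = Q1 − 1.5·IQR = 19.49 − 2.745 = 16.745.
Upper fence = Q3 + 1.5·IQR = 21.32 + 2.745 = 24.065.
24.11 > 24.065 → outlier.
27.90 > 24.065 → outlier.
28.61 > 24.065 → outlier.
All remaining values lie within [16.745, 24.065].

24.11, 27.90, 28.61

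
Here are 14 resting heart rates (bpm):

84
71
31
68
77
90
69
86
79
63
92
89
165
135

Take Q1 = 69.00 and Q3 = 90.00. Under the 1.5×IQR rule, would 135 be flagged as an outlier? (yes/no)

yes

IQR = Q3 − Q1 = 90.00 − 69.00 = 21.00.
Lower fence = Q1 − 1.5·IQR = 69.00 − 31.50 = 37.50.
Upper fence = Q3 + 1.5·IQR = 90.00 + 31.50 = 121.50.
135 lies above the upper fence.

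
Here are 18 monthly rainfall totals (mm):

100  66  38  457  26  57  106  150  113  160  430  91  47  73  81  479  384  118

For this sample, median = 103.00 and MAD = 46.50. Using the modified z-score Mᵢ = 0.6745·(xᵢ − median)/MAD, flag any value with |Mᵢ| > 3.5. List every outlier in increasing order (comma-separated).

384, 430, 457, 479

|Mᵢ| > 3.5 ⇔ |xᵢ − 103.00| > 3.5·46.50/0.6745 = 241.29.
So outliers lie outside [-138.29, 344.29].
384: M = 4.08 → outlier.
430: M = 4.74 → outlier.
457: M = 5.13 → outlier.
479: M = 5.45 → outlier.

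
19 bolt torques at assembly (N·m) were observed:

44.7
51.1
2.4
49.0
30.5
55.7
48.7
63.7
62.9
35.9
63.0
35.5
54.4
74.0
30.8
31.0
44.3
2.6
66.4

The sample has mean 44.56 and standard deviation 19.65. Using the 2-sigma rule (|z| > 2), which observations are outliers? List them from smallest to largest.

2.4, 2.6

Cutoffs at x̄ ± 2s: 44.56 ± 2·19.65 = [5.26, 83.86].
2.4: z = -2.15, |z| > 2 → outlier.
2.6: z = -2.14, |z| > 2 → outlier.
Every other value lies within [5.26, 83.86].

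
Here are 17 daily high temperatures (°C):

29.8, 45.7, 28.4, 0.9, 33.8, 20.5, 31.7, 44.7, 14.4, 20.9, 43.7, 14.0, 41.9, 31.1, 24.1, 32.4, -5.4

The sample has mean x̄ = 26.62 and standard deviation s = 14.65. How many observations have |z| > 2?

1

Cutoffs: x̄ ± 2s = [-2.68, 55.92].
Outside the cutoffs: -5.4.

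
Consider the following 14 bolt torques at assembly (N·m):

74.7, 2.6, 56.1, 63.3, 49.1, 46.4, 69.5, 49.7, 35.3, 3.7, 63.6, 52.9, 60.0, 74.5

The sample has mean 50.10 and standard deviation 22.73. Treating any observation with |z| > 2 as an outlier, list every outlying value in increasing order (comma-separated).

Cutoffs at x̄ ± 2s: 50.10 ± 2·22.73 = [4.64, 95.56].
2.6: z = -2.09, |z| > 2 → outlier.
3.7: z = -2.04, |z| > 2 → outlier.
Every other value lies within [4.64, 95.56].

2.6, 3.7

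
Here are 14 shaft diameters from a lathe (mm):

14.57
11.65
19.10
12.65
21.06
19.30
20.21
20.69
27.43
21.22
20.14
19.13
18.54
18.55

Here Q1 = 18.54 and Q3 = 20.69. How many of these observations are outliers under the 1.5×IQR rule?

4

IQR = 2.15; fences at 18.54 − 3.225 = 15.315 and 20.69 + 3.225 = 23.915.
Outside the cutoffs: 11.65, 12.65, 14.57, 27.43.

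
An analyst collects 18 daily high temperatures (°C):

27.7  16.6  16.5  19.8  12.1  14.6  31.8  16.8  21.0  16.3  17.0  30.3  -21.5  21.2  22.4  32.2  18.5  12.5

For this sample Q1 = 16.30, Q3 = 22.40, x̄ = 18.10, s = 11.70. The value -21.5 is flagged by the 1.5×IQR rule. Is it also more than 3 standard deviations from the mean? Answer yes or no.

z = (-21.5 − 18.10) / 11.70 = -3.38.
|z| = 3.38 > 3.

yes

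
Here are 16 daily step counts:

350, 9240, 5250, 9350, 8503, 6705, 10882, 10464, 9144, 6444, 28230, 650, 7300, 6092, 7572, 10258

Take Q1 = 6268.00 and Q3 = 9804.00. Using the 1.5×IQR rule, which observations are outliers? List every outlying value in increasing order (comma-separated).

350, 650, 28230

IQR = Q3 − Q1 = 9804.00 − 6268.00 = 3536.00.
Lower fence = Q1 − 1.5·IQR = 6268.00 − 5304.00 = 964.00.
Upper fence = Q3 + 1.5·IQR = 9804.00 + 5304.00 = 15108.00.
350 < 964.00 → outlier.
650 < 964.00 → outlier.
28230 > 15108.00 → outlier.
All remaining values lie within [964.00, 15108.00].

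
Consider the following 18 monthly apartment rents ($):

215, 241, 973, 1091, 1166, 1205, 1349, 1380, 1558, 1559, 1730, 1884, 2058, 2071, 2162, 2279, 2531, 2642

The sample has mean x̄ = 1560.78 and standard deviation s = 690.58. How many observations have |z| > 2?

Cutoffs: x̄ ± 2s = [179.62, 2941.94].
Every value lies within the cutoffs.

0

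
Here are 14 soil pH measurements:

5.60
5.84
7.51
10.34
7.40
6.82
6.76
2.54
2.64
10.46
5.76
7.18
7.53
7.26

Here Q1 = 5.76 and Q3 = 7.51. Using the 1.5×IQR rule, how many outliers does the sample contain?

4

IQR = 1.75; fences at 5.76 − 2.625 = 3.135 and 7.51 + 2.625 = 10.135.
Outside the cutoffs: 2.54, 2.64, 10.34, 10.46.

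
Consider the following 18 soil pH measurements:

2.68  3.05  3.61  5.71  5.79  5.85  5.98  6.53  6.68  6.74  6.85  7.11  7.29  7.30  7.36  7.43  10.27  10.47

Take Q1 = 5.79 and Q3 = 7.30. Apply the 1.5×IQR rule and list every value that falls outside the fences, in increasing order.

2.68, 3.05, 10.27, 10.47

IQR = Q3 − Q1 = 7.30 − 5.79 = 1.51.
Lower fence = Q1 − 1.5·IQR = 5.79 − 2.265 = 3.525.
Upper fence = Q3 + 1.5·IQR = 7.30 + 2.265 = 9.565.
2.68 < 3.525 → outlier.
3.05 < 3.525 → outlier.
10.27 > 9.565 → outlier.
10.47 > 9.565 → outlier.
All remaining values lie within [3.525, 9.565].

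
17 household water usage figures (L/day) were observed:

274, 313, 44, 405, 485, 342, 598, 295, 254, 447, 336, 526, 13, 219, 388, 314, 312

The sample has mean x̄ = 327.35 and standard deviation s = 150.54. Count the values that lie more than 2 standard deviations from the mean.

Cutoffs: x̄ ± 2s = [26.27, 628.43].
Outside the cutoffs: 13.

1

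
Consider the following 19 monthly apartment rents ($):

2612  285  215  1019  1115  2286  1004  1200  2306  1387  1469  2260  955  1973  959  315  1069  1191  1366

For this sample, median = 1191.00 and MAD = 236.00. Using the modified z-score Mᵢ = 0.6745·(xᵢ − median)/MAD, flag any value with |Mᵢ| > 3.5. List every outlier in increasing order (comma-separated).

|Mᵢ| > 3.5 ⇔ |xᵢ − 1191.00| > 3.5·236.00/0.6745 = 1224.61.
So outliers lie outside [-33.61, 2415.61].
2612: M = 4.06 → outlier.

2612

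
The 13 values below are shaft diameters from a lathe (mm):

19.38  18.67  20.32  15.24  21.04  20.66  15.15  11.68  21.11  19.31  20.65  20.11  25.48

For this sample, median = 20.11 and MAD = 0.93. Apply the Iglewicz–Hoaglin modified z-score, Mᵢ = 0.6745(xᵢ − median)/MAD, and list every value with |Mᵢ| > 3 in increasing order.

|Mᵢ| > 3 ⇔ |xᵢ − 20.11| > 3·0.93/0.6745 = 4.14.
So outliers lie outside [15.97, 24.25].
11.68: M = -6.11 → outlier.
15.15: M = -3.60 → outlier.
15.24: M = -3.53 → outlier.
25.48: M = 3.89 → outlier.

11.68, 15.15, 15.24, 25.48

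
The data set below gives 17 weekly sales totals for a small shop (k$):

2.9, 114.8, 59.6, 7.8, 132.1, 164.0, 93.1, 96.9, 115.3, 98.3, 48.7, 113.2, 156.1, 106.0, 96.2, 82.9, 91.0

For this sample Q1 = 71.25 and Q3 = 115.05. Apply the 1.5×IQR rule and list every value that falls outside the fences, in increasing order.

2.9

IQR = Q3 − Q1 = 115.05 − 71.25 = 43.80.
Lower fence = Q1 − 1.5·IQR = 71.25 − 65.70 = 5.55.
Upper fence = Q3 + 1.5·IQR = 115.05 + 65.70 = 180.75.
2.9 < 5.55 → outlier.
All remaining values lie within [5.55, 180.75].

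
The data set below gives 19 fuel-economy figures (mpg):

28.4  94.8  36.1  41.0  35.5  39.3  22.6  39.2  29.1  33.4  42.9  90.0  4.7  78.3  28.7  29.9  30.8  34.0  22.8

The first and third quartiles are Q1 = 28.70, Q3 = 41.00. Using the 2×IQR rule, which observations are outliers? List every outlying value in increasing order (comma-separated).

IQR = Q3 − Q1 = 41.00 − 28.70 = 12.30.
Lower fence = Q1 − 2·IQR = 28.70 − 24.60 = 4.10.
Upper fence = Q3 + 2·IQR = 41.00 + 24.60 = 65.60.
78.3 > 65.60 → outlier.
90.0 > 65.60 → outlier.
94.8 > 65.60 → outlier.
All remaining values lie within [4.10, 65.60].

78.3, 90.0, 94.8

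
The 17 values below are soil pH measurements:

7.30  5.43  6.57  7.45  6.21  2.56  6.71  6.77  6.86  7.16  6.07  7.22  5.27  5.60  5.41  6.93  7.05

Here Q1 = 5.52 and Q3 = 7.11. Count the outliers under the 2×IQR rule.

0

IQR = 1.59; fences at 5.52 − 3.18 = 2.34 and 7.11 + 3.18 = 10.29.
Every value lies within the cutoffs.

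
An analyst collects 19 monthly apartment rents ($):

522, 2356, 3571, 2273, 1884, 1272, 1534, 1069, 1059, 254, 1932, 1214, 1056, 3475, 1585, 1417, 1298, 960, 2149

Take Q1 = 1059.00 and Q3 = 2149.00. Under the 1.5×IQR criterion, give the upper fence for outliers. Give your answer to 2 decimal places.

3784.00

IQR = Q3 − Q1 = 2149.00 − 1059.00 = 1090.00.
Lower fence = Q1 − 1.5·IQR = 1059.00 − 1635.00 = -576.00.
Upper fence = Q3 + 1.5·IQR = 2149.00 + 1635.00 = 3784.00.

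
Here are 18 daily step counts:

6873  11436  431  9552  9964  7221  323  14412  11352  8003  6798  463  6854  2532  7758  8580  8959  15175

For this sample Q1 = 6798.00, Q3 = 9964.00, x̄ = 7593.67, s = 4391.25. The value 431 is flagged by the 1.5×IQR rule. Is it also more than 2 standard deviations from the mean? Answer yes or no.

z = (431 − 7593.67) / 4391.25 = -1.63.
|z| = 1.63 ≤ 2.

no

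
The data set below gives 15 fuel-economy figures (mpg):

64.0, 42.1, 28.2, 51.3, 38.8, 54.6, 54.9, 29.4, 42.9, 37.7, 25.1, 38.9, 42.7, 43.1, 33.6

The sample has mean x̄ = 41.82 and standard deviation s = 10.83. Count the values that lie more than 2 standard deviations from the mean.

1

Cutoffs: x̄ ± 2s = [20.16, 63.48].
Outside the cutoffs: 64.0.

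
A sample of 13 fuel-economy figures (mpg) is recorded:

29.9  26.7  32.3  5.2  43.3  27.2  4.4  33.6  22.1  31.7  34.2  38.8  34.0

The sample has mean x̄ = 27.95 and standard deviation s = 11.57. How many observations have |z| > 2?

1

Cutoffs: x̄ ± 2s = [4.81, 51.09].
Outside the cutoffs: 4.4.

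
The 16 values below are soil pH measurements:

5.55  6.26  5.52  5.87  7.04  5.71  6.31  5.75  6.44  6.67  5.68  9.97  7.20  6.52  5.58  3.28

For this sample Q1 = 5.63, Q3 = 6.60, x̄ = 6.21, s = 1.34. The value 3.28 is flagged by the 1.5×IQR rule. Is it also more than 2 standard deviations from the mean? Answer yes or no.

z = (3.28 − 6.21) / 1.34 = -2.19.
|z| = 2.19 > 2.

yes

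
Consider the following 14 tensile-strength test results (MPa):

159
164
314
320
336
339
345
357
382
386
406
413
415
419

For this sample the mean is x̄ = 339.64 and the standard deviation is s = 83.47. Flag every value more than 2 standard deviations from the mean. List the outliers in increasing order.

Cutoffs at x̄ ± 2s: 339.64 ± 2·83.47 = [172.70, 506.58].
159: z = -2.16, |z| > 2 → outlier.
164: z = -2.10, |z| > 2 → outlier.
Every other value lies within [172.70, 506.58].

159, 164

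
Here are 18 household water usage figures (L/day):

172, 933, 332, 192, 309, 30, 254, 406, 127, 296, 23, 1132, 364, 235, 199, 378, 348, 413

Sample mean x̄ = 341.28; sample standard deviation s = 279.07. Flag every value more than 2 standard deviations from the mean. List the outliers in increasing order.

Cutoffs at x̄ ± 2s: 341.28 ± 2·279.07 = [-216.86, 899.42].
933: z = 2.12, |z| > 2 → outlier.
1132: z = 2.83, |z| > 2 → outlier.
Every other value lies within [-216.86, 899.42].

933, 1132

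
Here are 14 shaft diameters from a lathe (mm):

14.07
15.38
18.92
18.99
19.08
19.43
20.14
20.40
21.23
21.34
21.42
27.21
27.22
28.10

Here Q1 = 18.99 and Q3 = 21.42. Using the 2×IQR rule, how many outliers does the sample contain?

4

IQR = 2.43; fences at 18.99 − 4.86 = 14.13 and 21.42 + 4.86 = 26.28.
Outside the cutoffs: 14.07, 27.21, 27.22, 28.10.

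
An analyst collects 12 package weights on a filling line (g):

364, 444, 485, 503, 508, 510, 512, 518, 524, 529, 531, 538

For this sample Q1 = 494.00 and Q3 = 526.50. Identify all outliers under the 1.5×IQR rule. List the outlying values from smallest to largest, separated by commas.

364, 444

IQR = Q3 − Q1 = 526.50 − 494.00 = 32.50.
Lower fence = Q1 − 1.5·IQR = 494.00 − 48.75 = 445.25.
Upper fence = Q3 + 1.5·IQR = 526.50 + 48.75 = 575.25.
364 < 445.25 → outlier.
444 < 445.25 → outlier.
All remaining values lie within [445.25, 575.25].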